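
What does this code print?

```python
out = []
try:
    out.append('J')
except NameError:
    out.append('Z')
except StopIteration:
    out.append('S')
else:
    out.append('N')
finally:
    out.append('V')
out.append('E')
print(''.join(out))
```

Execution trace: 'J' (try body, no exception) → 'N' (else) → 'V' (finally) → 'E' (after the try/except). Output: JNVE

Answer: JNVE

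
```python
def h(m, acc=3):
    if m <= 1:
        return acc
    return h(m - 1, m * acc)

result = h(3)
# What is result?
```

Accumulator trace (n, acc): (3, 3) -> (2, 9) -> (1, 18) -> return 18

Answer: 18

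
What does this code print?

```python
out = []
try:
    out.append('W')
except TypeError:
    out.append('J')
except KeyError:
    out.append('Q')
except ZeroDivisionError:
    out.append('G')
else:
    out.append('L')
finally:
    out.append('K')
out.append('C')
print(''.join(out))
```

Execution trace: 'W' (try body, no exception) → 'L' (else) → 'K' (finally) → 'C' (after the try/except). Output: WLKC

Answer: WLKC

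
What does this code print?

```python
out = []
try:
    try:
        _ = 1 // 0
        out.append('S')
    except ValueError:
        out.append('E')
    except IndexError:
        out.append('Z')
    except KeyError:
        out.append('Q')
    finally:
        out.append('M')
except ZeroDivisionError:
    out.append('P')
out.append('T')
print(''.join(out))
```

Execution trace: 'M' (finally) → 'P' (outer except ZeroDivisionError) → 'T' (after the try/except). Output: MPT

Answer: MPT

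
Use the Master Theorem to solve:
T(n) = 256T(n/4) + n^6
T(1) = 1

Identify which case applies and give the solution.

a=256, b=4, f(n)=n^6. log_4(256) = 4. Since c=6 > 4 and the regularity condition holds (256(n/4)^6 = (256/4^6)n^6 with 256/4^6 < 1), Case 3 applies: T(n) = Θ(f(n)) = O(n^6).

Answer: O(n^6) - Case 3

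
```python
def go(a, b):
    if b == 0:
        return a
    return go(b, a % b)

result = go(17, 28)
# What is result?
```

go(17, 28) -> go(28, 17) -> go(17, 11) -> go(11, 6) -> go(6, 5) -> go(5, 1) -> go(1, 0) -> 1

Answer: 1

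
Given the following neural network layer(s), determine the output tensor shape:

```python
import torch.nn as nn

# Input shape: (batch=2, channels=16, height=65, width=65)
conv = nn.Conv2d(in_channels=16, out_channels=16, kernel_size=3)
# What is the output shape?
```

Input: (2, 16, 65, 65) -> Output: (2, 16, 63, 63)

Answer: (2, 16, 63, 63)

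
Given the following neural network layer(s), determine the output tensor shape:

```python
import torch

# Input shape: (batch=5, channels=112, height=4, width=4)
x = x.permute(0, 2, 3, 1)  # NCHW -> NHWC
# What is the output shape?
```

Input: (5, 112, 4, 4) -> Output: (5, 4, 4, 112)

Answer: (5, 4, 4, 112)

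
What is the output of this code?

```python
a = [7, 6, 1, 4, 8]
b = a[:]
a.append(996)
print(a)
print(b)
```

Key concept: slice [:] creates copy.
Step by step:
`a = [7, 6, 1, 4, 8]` → a = [7, 6, 1, 4, 8]
`b = a[:]` → b = [7, 6, 1, 4, 8]
`a.append(996)` → a = [7, 6, 1, 4, 8, 996]
`print(a)` → prints [7, 6, 1, 4, 8, 996]
`print(b)` → prints [7, 6, 1, 4, 8]

Answer:
[7, 6, 1, 4, 8, 996]
[7, 6, 1, 4, 8]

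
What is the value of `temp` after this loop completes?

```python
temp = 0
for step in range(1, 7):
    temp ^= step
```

XOR of 1 to 6
`temp` takes the values: 0 → 1 → 3 → 0 → 4 → 1 → 7

Answer: 7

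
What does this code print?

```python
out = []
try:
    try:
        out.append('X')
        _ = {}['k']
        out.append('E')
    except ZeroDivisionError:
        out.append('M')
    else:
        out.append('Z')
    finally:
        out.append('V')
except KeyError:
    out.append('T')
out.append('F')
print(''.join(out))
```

Execution trace: 'X' (try body) → 'V' (finally) → 'T' (outer except KeyError) → 'F' (after the try/except). Output: XVTF

Answer: XVTF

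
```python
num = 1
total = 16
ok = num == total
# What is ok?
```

Trace:
`num = 1` → num = 1
`total = 16` → total = 16
`ok = num == total` → ok = False
So ok = False

Answer: False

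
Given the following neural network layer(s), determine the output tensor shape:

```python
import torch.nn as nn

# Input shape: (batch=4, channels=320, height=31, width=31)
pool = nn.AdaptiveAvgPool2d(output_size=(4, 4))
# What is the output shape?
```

Input: (4, 320, 31, 31) -> Output: (4, 320, 4, 4)

Answer: (4, 320, 4, 4)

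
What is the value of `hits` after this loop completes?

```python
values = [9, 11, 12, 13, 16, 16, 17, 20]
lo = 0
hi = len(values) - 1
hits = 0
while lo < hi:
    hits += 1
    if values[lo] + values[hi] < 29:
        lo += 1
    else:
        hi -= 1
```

Steps to find pair summing to 29
`hits` takes the values: 0 → 1 → 2 → 3 → 4 → 5 → 6 → 7

Answer: 7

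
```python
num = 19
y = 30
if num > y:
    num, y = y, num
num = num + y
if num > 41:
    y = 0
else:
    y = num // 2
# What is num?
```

Trace:
`num = 19` → num = 19
`y = 30` → y = 30
`if num > y: ...` → num > y is False → no variable changes
`num = num + y` → num = 49
`if num > 41: ...` → num > 41 is True → y = 0
So num = 49

Answer: 49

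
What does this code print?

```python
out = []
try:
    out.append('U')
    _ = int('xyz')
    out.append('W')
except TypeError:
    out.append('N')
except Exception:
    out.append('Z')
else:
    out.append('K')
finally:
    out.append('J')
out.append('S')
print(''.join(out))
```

Execution trace: 'U' (try body) → 'Z' (except Exception) → 'J' (finally) → 'S' (after the try/except). Output: UZJS

Answer: UZJS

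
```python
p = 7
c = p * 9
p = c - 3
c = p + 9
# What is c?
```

Trace:
`p = 7` → p = 7
`c = p * 9` → c = 63
`p = c - 3` → p = 60
`c = p + 9` → c = 69
So c = 69

Answer: 69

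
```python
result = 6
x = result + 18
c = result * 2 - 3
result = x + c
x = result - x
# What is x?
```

Trace:
`result = 6` → result = 6
`x = result + 18` → x = 24
`c = result * 2 - 3` → c = 9
`result = x + c` → result = 33
`x = result - x` → x = 9
So x = 9

Answer: 9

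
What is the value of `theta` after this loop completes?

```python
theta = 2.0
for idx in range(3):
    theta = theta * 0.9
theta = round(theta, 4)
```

Exponential decay: 2.0 * 0.9^3
`theta` takes the values: 2.0 → 1.8 → 1.62 → 1.458

Answer: 1.458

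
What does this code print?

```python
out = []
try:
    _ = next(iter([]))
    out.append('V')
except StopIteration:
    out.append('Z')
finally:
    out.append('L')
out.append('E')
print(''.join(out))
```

Execution trace: 'Z' (except StopIteration) → 'L' (finally) → 'E' (after the try/except). Output: ZLE

Answer: ZLE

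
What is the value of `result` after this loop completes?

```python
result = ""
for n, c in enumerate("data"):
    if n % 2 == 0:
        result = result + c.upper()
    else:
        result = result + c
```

Uppercase even positions in 'data'
`result` takes the values: "" → "D" → "Da" → "DaT" → "DaTa"

Answer: "DaTa"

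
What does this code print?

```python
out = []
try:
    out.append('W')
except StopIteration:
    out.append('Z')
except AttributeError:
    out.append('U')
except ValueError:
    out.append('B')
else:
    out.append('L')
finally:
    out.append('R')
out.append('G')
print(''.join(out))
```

Execution trace: 'W' (try body, no exception) → 'L' (else) → 'R' (finally) → 'G' (after the try/except). Output: WLRG

Answer: WLRG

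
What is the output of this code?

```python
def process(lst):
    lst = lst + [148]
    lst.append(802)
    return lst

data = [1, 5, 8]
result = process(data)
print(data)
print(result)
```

Key concept: rebinding parameter vs mutation.
Step by step:
`data = [1, 5, 8]` → data = [1, 5, 8]
`result = process(data)` → result = [1, 5, 8, 148, 802]
`print(data)` → prints [1, 5, 8]
`print(result)` → prints [1, 5, 8, 148, 802]

Answer:
[1, 5, 8]
[1, 5, 8, 148, 802]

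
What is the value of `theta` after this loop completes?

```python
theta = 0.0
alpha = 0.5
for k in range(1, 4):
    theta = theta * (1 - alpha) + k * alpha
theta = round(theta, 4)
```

Moving average with lr=0.5
`theta` takes the values: 0.0 → 0.5 → 1.25 → 2.125

Answer: 2.125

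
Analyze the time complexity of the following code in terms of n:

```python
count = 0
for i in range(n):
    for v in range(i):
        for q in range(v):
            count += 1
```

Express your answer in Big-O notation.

Each loop level contributes: n × n × n. Multiplying the contributions gives O(n^3).

Answer: O(n^3)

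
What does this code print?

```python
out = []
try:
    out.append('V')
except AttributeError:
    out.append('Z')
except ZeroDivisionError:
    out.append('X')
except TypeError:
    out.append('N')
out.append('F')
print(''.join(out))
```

Execution trace: 'V' (try body, no exception) → 'F' (after the try/except). Output: VF

Answer: VF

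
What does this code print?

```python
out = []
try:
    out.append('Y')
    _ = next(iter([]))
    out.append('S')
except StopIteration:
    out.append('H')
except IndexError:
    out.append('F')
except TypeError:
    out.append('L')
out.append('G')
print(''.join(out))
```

Execution trace: 'Y' (try body) → 'H' (except StopIteration) → 'G' (after the try/except). Output: YHG

Answer: YHG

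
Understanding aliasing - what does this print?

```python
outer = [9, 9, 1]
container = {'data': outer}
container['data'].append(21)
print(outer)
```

Key concept: dict holds reference to list.
Step by step:
`outer = [9, 9, 1]` → outer = [9, 9, 1]
`container = {'data': outer}` → container = {'data': [9, 9, 1]}
`container['data'].append(21)` → outer = [9, 9, 1, 21]; container = {'data': [9, 9, 1, 21]}
`print(outer)` → prints [9, 9, 1, 21]

Answer: [9, 9, 1, 21]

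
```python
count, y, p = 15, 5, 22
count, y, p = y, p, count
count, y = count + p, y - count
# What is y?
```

Trace:
`count, y, p = 15, 5, 22` → count = 15; y = 5; p = 22
`count, y, p = y, p, count` → count = 5; y = 22; p = 15
`count, y = count + p, y - count` → count = 20; y = 17
So y = 17

Answer: 17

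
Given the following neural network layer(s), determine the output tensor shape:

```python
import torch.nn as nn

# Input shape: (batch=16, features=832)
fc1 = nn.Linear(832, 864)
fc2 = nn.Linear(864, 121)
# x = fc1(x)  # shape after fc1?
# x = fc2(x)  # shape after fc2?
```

Input: (16, 832) -> after fc1: (16, 864) -> Output: (16, 121)

Answer: (16, 121)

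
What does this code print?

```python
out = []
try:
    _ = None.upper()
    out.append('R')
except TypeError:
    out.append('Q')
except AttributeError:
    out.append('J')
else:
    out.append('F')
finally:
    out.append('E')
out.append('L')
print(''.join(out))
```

Execution trace: 'J' (except AttributeError) → 'E' (finally) → 'L' (after the try/except). Output: JEL

Answer: JEL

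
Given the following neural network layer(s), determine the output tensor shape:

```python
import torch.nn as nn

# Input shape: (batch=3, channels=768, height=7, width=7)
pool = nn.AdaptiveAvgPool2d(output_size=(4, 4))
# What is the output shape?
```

Input: (3, 768, 7, 7) -> Output: (3, 768, 4, 4)

Answer: (3, 768, 4, 4)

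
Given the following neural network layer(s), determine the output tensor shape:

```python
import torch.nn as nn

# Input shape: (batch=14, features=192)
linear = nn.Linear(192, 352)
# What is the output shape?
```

Input: (14, 192) -> Output: (14, 352)

Answer: (14, 352)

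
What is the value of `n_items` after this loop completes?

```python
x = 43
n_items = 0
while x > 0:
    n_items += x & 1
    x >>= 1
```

Count set bits in 43 (binary: 0b101011)
`n_items` takes the values: 0 → 1 → 2 → 3 → 4

Answer: 4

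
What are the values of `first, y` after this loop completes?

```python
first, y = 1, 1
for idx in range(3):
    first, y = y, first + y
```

Fibonacci: after 3 iterations
`first, y` takes the values: (1, 1) → (1, 2) → (2, 3) → (3, 5)

Answer: 3, 5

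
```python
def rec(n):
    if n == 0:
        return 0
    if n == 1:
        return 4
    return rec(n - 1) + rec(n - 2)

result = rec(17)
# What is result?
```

Build up from base cases: rec(0)=0, rec(1)=4, rec(2)=4, rec(3)=8, rec(4)=12, rec(5)=20, rec(6)=32, ..., rec(17)=6388

Answer: 6388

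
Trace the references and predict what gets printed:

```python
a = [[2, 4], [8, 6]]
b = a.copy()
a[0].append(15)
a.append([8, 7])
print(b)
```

Key concept: shallow copy with nested lists.
Step by step:
`a = [[2, 4], [8, 6]]` → a = [[2, 4], [8, 6]]
`b = a.copy()` → b = [[2, 4], [8, 6]]
`a[0].append(15)` → a = [[2, 4, 15], [8, 6]]; b = [[2, 4, 15], [8, 6]]
`a.append([8, 7])` → a = [[2, 4, 15], [8, 6], [8, 7]]
`print(b)` → prints [[2, 4, 15], [8, 6]]

Answer: [[2, 4, 15], [8, 6]]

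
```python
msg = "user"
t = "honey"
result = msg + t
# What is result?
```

Trace:
`msg = "user"` → msg = 'user'
`t = "honey"` → t = 'honey'
`result = msg + t` → result = 'userhoney'
So result = 'userhoney'

Answer: 'userhoney'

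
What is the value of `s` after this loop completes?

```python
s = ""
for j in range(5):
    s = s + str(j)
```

Concatenate digits 0 to 4
`s` takes the values: "" → "0" → "01" → "012" → "0123" → "01234"

Answer: "01234"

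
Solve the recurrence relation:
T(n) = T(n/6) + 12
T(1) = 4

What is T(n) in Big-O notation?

Each step divides n by 6 and adds 12. After log_6(n) steps we reach T(1)=4. So T(n) = 12·log_6(n) + 4 = O(log n).

Answer: O(log n)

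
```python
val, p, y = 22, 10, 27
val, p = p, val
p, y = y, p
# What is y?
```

Trace:
`val, p, y = 22, 10, 27` → val = 22; p = 10; y = 27
`val, p = p, val` → val = 10; p = 22
`p, y = y, p` → p = 27; y = 22
So y = 22

Answer: 22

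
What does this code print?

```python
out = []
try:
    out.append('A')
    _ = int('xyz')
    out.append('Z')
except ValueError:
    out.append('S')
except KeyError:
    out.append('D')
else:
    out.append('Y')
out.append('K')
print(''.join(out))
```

Execution trace: 'A' (try body) → 'S' (except ValueError) → 'K' (after the try/except). Output: ASK

Answer: ASK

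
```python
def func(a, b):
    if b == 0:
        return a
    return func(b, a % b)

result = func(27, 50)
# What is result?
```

func(27, 50) -> func(50, 27) -> func(27, 23) -> func(23, 4) -> func(4, 3) -> func(3, 1) -> func(1, 0) -> 1

Answer: 1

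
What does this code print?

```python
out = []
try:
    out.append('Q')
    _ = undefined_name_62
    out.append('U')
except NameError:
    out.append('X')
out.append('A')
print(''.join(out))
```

Execution trace: 'Q' (try body) → 'X' (except NameError) → 'A' (after the try/except). Output: QXA

Answer: QXA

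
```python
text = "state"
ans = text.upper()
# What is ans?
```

Trace:
`text = "state"` → text = 'state'
`ans = text.upper()` → ans = 'STATE'
So ans = 'STATE'

Answer: 'STATE'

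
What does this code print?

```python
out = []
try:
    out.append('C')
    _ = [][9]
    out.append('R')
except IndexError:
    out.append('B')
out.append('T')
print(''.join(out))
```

Execution trace: 'C' (try body) → 'B' (except IndexError) → 'T' (after the try/except). Output: CBT

Answer: CBT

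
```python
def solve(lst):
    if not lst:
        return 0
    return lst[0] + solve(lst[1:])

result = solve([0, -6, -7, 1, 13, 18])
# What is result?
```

0 + (-6) + (-7) + 1 + 13 + 18 + 0 = 19

Answer: 19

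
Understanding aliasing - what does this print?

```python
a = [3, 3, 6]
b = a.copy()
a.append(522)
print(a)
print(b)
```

Key concept: list.copy() creates independent copy.
Step by step:
`a = [3, 3, 6]` → a = [3, 3, 6]
`b = a.copy()` → b = [3, 3, 6]
`a.append(522)` → a = [3, 3, 6, 522]
`print(a)` → prints [3, 3, 6, 522]
`print(b)` → prints [3, 3, 6]

Answer:
[3, 3, 6, 522]
[3, 3, 6]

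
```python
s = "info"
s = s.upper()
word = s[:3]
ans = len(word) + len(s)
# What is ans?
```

Trace:
`s = "info"` → s = 'info'
`s = s.upper()` → s = 'INFO'
`word = s[:3]` → word = 'INF'
`ans = len(word) + len(s)` → ans = 7
So ans = 7

Answer: 7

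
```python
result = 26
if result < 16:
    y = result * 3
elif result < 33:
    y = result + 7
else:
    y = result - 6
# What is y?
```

Trace:
`result = 26` → result = 26
`if result < 16: ...` → result < 16 is False, result < 33 is True → y = 33
So y = 33

Answer: 33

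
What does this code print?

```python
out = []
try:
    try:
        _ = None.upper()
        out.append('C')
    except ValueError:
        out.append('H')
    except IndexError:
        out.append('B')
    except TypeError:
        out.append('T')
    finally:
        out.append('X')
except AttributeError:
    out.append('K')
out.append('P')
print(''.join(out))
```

Execution trace: 'X' (finally) → 'K' (outer except AttributeError) → 'P' (after the try/except). Output: XKP

Answer: XKP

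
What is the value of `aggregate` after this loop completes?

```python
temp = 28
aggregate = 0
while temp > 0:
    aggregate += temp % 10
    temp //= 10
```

Sum digits of 28
`aggregate` takes the values: 0 → 8 → 10

Answer: 10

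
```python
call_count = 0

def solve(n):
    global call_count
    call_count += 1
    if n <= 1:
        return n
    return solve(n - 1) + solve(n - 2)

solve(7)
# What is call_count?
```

Calls(n) = 1 + Calls(n-1) + Calls(n-2); Calls(0)=Calls(1)=1. For n=7 this gives 41.

Answer: 41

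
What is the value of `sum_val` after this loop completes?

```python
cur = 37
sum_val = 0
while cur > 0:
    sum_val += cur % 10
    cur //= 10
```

Sum digits of 37
`sum_val` takes the values: 0 → 7 → 10

Answer: 10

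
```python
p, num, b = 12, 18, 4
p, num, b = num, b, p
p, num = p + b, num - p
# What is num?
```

Trace:
`p, num, b = 12, 18, 4` → p = 12; num = 18; b = 4
`p, num, b = num, b, p` → p = 18; num = 4; b = 12
`p, num = p + b, num - p` → p = 30; num = -14
So num = -14

Answer: -14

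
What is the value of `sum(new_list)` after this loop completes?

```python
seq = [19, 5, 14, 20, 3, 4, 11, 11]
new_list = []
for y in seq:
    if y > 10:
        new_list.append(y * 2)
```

Sum of doubled values > 10
`new_list` takes the values: [] → [38] → [38, 28] → [38, 28, 40] → [38, 28, 40, 22] → [38, 28, 40, 22, 22]
So `sum(new_list)` = 150

Answer: 150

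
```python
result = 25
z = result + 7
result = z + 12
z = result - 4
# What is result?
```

Trace:
`result = 25` → result = 25
`z = result + 7` → z = 32
`result = z + 12` → result = 44
`z = result - 4` → z = 40
So result = 44

Answer: 44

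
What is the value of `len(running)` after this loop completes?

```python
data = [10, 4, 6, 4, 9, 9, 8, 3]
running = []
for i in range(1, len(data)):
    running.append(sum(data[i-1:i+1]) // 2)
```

Number of 2-element averages
`running` takes the values: [] → [7] → [7, 5] → [7, 5, 5] → [7, 5, 5, 6] → [7, 5, 5, 6, 9] → [7, 5, 5, 6, 9, 8] → [7, 5, 5, 6, 9, 8, 5]
So `len(running)` = 7

Answer: 7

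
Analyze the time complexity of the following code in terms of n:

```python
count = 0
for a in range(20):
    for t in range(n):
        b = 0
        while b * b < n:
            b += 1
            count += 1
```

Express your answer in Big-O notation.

Each loop level contributes: 1 × n × √n. Multiplying the contributions gives O(n√n).

Answer: O(n√n)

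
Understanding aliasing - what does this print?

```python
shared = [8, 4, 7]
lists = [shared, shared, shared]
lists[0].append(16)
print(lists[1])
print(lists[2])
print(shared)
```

Key concept: list of same reference.
Step by step:
`shared = [8, 4, 7]` → shared = [8, 4, 7]
`lists = [shared, shared, shared]` → lists = [[8, 4, 7], [8, 4, 7], [8, 4, 7]]
`lists[0].append(16)` → shared = [8, 4, 7, 16]; lists = [[8, 4, 7, 16], [8, 4, 7, 16], [8, 4, 7, 16]]
`print(lists[1])` → prints [8, 4, 7, 16]
`print(lists[2])` → prints [8, 4, 7, 16]
`print(shared)` → prints [8, 4, 7, 16]

Answer:
[8, 4, 7, 16]
[8, 4, 7, 16]
[8, 4, 7, 16]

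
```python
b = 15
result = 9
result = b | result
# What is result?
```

Trace:
`b = 15` → b = 15
`result = 9` → result = 9
`result = b | result` → result = 15
So result = 15

Answer: 15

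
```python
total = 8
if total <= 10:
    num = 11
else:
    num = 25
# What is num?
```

Trace:
`total = 8` → total = 8
`if total <= 10: ...` → total <= 10 is True → num = 11
So num = 11

Answer: 11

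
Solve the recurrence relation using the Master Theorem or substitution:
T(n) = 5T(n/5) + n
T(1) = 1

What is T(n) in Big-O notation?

By Master Theorem: a=5, b=5, f(n)=n. Since log_5(5) = 1 and f(n) = Θ(n^1), Case 2 applies. T(n) = O(n log n).

Answer: O(n log n)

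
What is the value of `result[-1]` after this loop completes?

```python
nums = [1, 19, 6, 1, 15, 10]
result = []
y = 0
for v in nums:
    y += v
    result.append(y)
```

Cumulative sum ends at 52
`result` takes the values: [] → [1] → [1, 20] → [1, 20, 26] → [1, 20, 26, 27] → [1, 20, 26, 27, 42] → [1, 20, 26, 27, 42, 52]
So `result[-1]` = 52

Answer: 52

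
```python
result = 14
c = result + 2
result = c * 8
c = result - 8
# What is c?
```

Trace:
`result = 14` → result = 14
`c = result + 2` → c = 16
`result = c * 8` → result = 128
`c = result - 8` → c = 120
So c = 120

Answer: 120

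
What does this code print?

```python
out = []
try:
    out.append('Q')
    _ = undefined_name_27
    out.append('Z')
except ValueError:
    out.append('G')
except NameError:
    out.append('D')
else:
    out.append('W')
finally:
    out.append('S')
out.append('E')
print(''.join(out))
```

Execution trace: 'Q' (try body) → 'D' (except NameError) → 'S' (finally) → 'E' (after the try/except). Output: QDSE

Answer: QDSE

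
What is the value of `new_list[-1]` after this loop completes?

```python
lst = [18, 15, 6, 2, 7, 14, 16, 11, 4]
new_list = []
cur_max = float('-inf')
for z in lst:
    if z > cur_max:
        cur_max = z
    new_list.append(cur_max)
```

Running max ends at 18
`new_list` takes the values: [] → [18] → [18, 18] → [18, 18, 18] → [18, 18, 18, 18] → [18, 18, 18, 18, 18] → [18, 18, 18, 18, 18, 18] → [18, 18, 18, 18, 18, 18, 18] → [18, 18, 18, 18, 18, 18, 18, 18] → [18, 18, 18, 18, 18, 18, 18, 18, 18]
So `new_list[-1]` = 18

Answer: 18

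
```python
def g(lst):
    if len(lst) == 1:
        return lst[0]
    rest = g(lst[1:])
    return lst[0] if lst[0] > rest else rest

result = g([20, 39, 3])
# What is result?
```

Recursive max over [20, 39, 3] = 39

Answer: 39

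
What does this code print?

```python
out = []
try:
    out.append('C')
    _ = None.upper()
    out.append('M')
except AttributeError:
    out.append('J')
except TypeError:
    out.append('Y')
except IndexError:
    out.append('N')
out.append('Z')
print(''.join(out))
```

Execution trace: 'C' (try body) → 'J' (except AttributeError) → 'Z' (after the try/except). Output: CJZ

Answer: CJZ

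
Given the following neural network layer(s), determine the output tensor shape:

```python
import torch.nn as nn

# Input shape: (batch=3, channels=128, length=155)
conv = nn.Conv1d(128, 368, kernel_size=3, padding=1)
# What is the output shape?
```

Input: (3, 128, 155) -> Output: (3, 368, 155)

Answer: (3, 368, 155)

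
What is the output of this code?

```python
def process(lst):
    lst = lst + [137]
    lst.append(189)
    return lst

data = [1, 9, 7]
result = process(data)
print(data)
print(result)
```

Key concept: rebinding parameter vs mutation.
Step by step:
`data = [1, 9, 7]` → data = [1, 9, 7]
`result = process(data)` → result = [1, 9, 7, 137, 189]
`print(data)` → prints [1, 9, 7]
`print(result)` → prints [1, 9, 7, 137, 189]

Answer:
[1, 9, 7]
[1, 9, 7, 137, 189]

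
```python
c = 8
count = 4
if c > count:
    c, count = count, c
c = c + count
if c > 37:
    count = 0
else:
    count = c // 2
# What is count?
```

Trace:
`c = 8` → c = 8
`count = 4` → count = 4
`if c > count: ...` → c > count is True → c = 4; count = 8
`c = c + count` → c = 12
`if c > 37: ...` → c > 37 is False, take else branch → count = 6
So count = 6

Answer: 6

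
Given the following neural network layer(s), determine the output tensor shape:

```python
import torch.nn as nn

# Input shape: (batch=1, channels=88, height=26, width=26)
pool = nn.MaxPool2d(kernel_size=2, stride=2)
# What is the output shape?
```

Input: (1, 88, 26, 26) -> Output: (1, 88, 13, 13)

Answer: (1, 88, 13, 13)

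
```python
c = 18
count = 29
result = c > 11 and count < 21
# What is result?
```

Trace:
`c = 18` → c = 18
`count = 29` → count = 29
`result = c > 11 and count < 21` → result = False
So result = False

Answer: False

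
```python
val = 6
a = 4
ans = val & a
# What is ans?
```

Trace:
`val = 6` → val = 6
`a = 4` → a = 4
`ans = val & a` → ans = 4
So ans = 4

Answer: 4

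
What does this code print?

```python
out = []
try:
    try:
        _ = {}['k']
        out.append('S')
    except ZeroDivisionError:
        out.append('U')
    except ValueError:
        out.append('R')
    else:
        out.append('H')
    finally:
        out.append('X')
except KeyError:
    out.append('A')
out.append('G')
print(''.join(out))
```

Execution trace: 'X' (finally) → 'A' (outer except KeyError) → 'G' (after the try/except). Output: XAG

Answer: XAG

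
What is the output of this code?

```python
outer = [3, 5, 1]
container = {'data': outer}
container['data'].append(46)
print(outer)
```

Key concept: dict holds reference to list.
Step by step:
`outer = [3, 5, 1]` → outer = [3, 5, 1]
`container = {'data': outer}` → container = {'data': [3, 5, 1]}
`container['data'].append(46)` → outer = [3, 5, 1, 46]; container = {'data': [3, 5, 1, 46]}
`print(outer)` → prints [3, 5, 1, 46]

Answer: [3, 5, 1, 46]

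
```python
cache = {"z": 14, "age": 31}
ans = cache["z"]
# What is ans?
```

Trace:
`cache = {"z": 14, "age": 31}` → cache = {'z': 14, 'age': 31}
`ans = cache["z"]` → ans = 14
So ans = 14

Answer: 14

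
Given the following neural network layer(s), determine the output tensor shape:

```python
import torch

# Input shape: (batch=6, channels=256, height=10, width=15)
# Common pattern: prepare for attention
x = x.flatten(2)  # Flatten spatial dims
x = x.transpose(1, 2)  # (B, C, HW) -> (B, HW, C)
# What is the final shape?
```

Input: (6, 256, 10, 15) -> after flatten(2): (6, 256, 150) -> Output: (6, 150, 256)

Answer: (6, 150, 256)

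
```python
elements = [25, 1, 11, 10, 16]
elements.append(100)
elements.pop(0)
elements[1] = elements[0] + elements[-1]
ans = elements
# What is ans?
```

Trace:
`elements = [25, 1, 11, 10, 16]` → elements = [25, 1, 11, 10, 16]
`elements.append(100)` → elements = [25, 1, 11, 10, 16, 100]
`elements.pop(0)` → elements = [1, 11, 10, 16, 100]
`elements[1] = elements[0] + elements[-1]` → elements = [1, 101, 10, 16, 100]
`ans = elements` → ans = [1, 101, 10, 16, 100]
So ans = [1, 101, 10, 16, 100]

Answer: [1, 101, 10, 16, 100]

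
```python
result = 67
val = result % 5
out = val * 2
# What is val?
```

Trace:
`result = 67` → result = 67
`val = result % 5` → val = 2
`out = val * 2` → out = 4
So val = 2

Answer: 2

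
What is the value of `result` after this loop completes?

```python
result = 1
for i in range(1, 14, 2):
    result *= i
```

Product of 1, 3, 5, ... up to 13
`result` takes the values: 1 → 3 → 15 → 105 → 945 → 10395 → 135135

Answer: 135135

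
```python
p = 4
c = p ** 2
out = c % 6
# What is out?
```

Trace:
`p = 4` → p = 4
`c = p ** 2` → c = 16
`out = c % 6` → out = 4
So out = 4

Answer: 4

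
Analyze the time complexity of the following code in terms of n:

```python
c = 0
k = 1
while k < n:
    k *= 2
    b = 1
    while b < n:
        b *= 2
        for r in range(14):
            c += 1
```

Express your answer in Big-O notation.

Each loop level contributes: log n × log n × 1. Multiplying the contributions gives O(log² n).

Answer: O(log² n)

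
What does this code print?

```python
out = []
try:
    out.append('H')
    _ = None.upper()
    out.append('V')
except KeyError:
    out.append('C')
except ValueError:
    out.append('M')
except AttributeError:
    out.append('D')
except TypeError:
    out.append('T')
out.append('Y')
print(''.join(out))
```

Execution trace: 'H' (try body) → 'D' (except AttributeError) → 'Y' (after the try/except). Output: HDY

Answer: HDY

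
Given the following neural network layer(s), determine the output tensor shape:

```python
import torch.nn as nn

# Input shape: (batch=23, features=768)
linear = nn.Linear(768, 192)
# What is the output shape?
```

Input: (23, 768) -> Output: (23, 192)

Answer: (23, 192)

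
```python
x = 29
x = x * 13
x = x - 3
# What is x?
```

Trace:
`x = 29` → x = 29
`x = x * 13` → x = 377
`x = x - 3` → x = 374
So x = 374

Answer: 374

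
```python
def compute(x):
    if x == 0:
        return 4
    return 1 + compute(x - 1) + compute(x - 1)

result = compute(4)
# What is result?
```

compute(x) = 1 + 2·compute(x-1), compute(0)=4. Closed form: (4+1)·2^4 - 1 = 79.

Answer: 79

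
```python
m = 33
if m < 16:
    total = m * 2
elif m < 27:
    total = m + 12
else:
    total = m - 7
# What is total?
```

Trace:
`m = 33` → m = 33
`if m < 16: ...` → m < 16 is False, m < 27 is False, take else branch → total = 26
So total = 26

Answer: 26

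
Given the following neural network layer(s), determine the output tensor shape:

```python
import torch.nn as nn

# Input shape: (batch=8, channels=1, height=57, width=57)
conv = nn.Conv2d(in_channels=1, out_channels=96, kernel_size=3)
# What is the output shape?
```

Input: (8, 1, 57, 57) -> Output: (8, 96, 55, 55)

Answer: (8, 96, 55, 55)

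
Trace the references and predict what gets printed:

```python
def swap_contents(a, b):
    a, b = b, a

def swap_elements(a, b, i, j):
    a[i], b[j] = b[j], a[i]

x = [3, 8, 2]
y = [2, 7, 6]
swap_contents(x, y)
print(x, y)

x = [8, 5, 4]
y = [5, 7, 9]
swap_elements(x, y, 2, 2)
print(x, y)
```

Key concept: parameter rebinding vs mutation.
Step by step:
`x = [3, 8, 2]` → x = [3, 8, 2]
`y = [2, 7, 6]` → y = [2, 7, 6]
`swap_contents(x, y)` → no visible change to tracked variables
`print(x, y)` → prints [3, 8, 2] [2, 7, 6]
`x = [8, 5, 4]` → x = [8, 5, 4]
`y = [5, 7, 9]` → y = [5, 7, 9]
`swap_elements(x, y, 2, 2)` → x = [8, 5, 9]; y = [5, 7, 4]
`print(x, y)` → prints [8, 5, 9] [5, 7, 4]

Answer:
[3, 8, 2] [2, 7, 6]
[8, 5, 9] [5, 7, 4]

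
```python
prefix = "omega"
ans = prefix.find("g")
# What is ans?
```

Trace:
`prefix = "omega"` → prefix = 'omega'
`ans = prefix.find("g")` → ans = 3
So ans = 3

Answer: 3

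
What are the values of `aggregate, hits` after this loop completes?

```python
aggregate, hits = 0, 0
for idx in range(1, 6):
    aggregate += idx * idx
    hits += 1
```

Sum of squares and count
`aggregate, hits` takes the values: (0, 0) → (1, 0) → (1, 1) → (5, 1) → (5, 2) → (14, 2) → (14, 3) → (30, 3) → (30, 4) → (55, 4) → (55, 5)

Answer: 55, 5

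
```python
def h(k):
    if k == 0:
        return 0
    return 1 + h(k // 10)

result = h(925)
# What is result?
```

Count of digits of 925: 3

Answer: 3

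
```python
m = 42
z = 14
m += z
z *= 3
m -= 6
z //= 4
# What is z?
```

Trace:
`m = 42` → m = 42
`z = 14` → z = 14
`m += z` → m = 56
`z *= 3` → z = 42
`m -= 6` → m = 50
`z //= 4` → z = 10
So z = 10

Answer: 10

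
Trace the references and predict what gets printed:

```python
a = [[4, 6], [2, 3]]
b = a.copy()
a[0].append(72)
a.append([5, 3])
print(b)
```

Key concept: shallow copy with nested lists.
Step by step:
`a = [[4, 6], [2, 3]]` → a = [[4, 6], [2, 3]]
`b = a.copy()` → b = [[4, 6], [2, 3]]
`a[0].append(72)` → a = [[4, 6, 72], [2, 3]]; b = [[4, 6, 72], [2, 3]]
`a.append([5, 3])` → a = [[4, 6, 72], [2, 3], [5, 3]]
`print(b)` → prints [[4, 6, 72], [2, 3]]

Answer: [[4, 6, 72], [2, 3]]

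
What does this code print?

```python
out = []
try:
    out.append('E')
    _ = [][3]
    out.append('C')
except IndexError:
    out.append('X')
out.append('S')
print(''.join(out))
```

Execution trace: 'E' (try body) → 'X' (except IndexError) → 'S' (after the try/except). Output: EXS

Answer: EXS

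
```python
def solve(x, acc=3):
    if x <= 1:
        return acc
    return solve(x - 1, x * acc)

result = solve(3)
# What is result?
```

Accumulator trace (n, acc): (3, 3) -> (2, 9) -> (1, 18) -> return 18

Answer: 18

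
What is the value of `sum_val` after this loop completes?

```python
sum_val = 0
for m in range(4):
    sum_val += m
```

Sum of 0 to 3 = 6
`sum_val` takes the values: 0 → 1 → 3 → 6

Answer: 6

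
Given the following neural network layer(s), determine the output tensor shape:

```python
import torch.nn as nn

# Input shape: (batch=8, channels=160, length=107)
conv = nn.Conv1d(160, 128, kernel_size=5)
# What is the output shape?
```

Input: (8, 160, 107) -> Output: (8, 128, 103)

Answer: (8, 128, 103)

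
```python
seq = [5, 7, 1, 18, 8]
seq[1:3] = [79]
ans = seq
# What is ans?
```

Trace:
`seq = [5, 7, 1, 18, 8]` → seq = [5, 7, 1, 18, 8]
`seq[1:3] = [79]` → seq = [5, 79, 18, 8]
`ans = seq` → ans = [5, 79, 18, 8]
So ans = [5, 79, 18, 8]

Answer: [5, 79, 18, 8]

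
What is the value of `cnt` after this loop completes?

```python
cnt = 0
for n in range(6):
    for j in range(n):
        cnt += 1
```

Triangle number: 0+1+2+...+5
`cnt` takes the values: 0 → 1 → 2 → 3 → 4 → 5 → 6 → 7 → 8 → 9 → 10 → 11 → 12 → 13 → 14 → 15

Answer: 15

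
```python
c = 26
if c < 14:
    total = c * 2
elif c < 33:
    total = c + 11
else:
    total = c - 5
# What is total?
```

Trace:
`c = 26` → c = 26
`if c < 14: ...` → c < 14 is False, c < 33 is True → total = 37
So total = 37

Answer: 37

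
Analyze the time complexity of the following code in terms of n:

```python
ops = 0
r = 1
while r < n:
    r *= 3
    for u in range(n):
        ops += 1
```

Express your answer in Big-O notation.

Each loop level contributes: log n × n. Multiplying the contributions gives O(n log n).

Answer: O(n log n)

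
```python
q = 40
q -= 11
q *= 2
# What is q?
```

Trace:
`q = 40` → q = 40
`q -= 11` → q = 29
`q *= 2` → q = 58
So q = 58

Answer: 58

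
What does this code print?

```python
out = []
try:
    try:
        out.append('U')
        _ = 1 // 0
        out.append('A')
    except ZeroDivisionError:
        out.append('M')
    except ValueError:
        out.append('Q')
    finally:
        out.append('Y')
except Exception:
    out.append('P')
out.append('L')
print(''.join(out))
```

Execution trace: 'U' (inner try body) → 'M' (inner except ZeroDivisionError) → 'Y' (inner finally) → 'L' (after the try/except). Output: UMYL

Answer: UMYL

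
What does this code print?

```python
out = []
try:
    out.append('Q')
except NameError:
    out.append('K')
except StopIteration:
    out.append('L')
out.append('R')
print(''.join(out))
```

Execution trace: 'Q' (try body, no exception) → 'R' (after the try/except). Output: QR

Answer: QR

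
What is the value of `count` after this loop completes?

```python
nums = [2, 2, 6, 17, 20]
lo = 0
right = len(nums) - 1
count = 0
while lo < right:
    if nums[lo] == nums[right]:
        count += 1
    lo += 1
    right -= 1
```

Count matching pairs from ends
`count` takes the values: 0

Answer: 0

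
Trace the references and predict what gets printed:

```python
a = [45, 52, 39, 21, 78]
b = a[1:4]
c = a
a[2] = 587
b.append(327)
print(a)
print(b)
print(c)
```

Key concept: slice vs alias.
Step by step:
`a = [45, 52, 39, 21, 78]` → a = [45, 52, 39, 21, 78]
`b = a[1:4]` → b = [52, 39, 21]
`c = a` → c = [45, 52, 39, 21, 78] (same object as a)
`a[2] = 587` → a = [45, 52, 587, 21, 78] (same object as c); c = [45, 52, 587, 21, 78] (same object as a)
`b.append(327)` → b = [52, 39, 21, 327]
`print(a)` → prints [45, 52, 587, 21, 78]
`print(b)` → prints [52, 39, 21, 327]
`print(c)` → prints [45, 52, 587, 21, 78]

Answer:
[45, 52, 587, 21, 78]
[52, 39, 21, 327]
[45, 52, 587, 21, 78]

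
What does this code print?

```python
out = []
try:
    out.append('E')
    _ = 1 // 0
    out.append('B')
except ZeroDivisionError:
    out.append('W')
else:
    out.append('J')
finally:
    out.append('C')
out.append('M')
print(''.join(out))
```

Execution trace: 'E' (try body) → 'W' (except ZeroDivisionError) → 'C' (finally) → 'M' (after the try/except). Output: EWCM

Answer: EWCM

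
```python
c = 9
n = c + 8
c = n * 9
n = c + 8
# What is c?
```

Trace:
`c = 9` → c = 9
`n = c + 8` → n = 17
`c = n * 9` → c = 153
`n = c + 8` → n = 161
So c = 153

Answer: 153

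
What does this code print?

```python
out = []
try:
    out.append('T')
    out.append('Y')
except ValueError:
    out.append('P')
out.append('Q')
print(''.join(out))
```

Execution trace: 'T' (try body) → 'Y' (try body, no exception) → 'Q' (after the try/except). Output: TYQ

Answer: TYQ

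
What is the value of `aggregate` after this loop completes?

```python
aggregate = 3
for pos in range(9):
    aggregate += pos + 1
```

Start at 3, add 1 to 9 = 48
`aggregate` takes the values: 3 → 4 → 6 → 9 → 13 → 18 → 24 → 31 → 39 → 48

Answer: 48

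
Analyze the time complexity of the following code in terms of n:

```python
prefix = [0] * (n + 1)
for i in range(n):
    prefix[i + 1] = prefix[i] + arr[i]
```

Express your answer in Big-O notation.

This is Prefix sum computation. Time complexity: O(n).

Answer: O(n)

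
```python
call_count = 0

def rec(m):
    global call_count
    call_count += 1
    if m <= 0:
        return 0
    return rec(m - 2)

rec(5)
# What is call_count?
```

Linear recursion stepping by 2: 4 calls from m=5 down to ≤0.

Answer: 4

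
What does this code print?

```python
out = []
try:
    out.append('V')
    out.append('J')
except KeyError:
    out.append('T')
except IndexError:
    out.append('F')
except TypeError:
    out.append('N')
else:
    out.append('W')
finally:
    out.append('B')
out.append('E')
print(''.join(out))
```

Execution trace: 'V' (try body) → 'J' (try body, no exception) → 'W' (else) → 'B' (finally) → 'E' (after the try/except). Output: VJWBE

Answer: VJWBE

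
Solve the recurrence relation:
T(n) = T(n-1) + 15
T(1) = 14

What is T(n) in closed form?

Unrolling: T(n) = T(1) + 15·(n-1) = 14 + 15(n-1) = 15n - 1.

Answer: T(n) = 15n - 1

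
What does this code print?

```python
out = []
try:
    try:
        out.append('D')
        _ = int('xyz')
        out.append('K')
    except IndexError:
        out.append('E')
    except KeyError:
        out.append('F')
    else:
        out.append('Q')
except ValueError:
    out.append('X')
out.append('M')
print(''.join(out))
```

Execution trace: 'D' (try body) → 'X' (outer except ValueError) → 'M' (after the try/except). Output: DXM

Answer: DXM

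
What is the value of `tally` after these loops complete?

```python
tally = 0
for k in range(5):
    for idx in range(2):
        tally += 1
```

5 * 2 = 10
`tally` takes the values: 0 → 1 → 2 → 3 → 4 → 5 → 6 → 7 → 8 → 9 → 10

Answer: 10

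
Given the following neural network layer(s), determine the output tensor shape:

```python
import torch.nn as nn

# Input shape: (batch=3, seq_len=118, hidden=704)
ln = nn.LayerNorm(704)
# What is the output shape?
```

Input: (3, 118, 704) -> Output: (3, 118, 704)

Answer: (3, 118, 704)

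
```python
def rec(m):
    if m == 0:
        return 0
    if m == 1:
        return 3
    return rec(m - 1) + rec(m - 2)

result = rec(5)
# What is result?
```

Build up from base cases: rec(0)=0, rec(1)=3, rec(2)=3, rec(3)=6, rec(4)=9, rec(5)=15

Answer: 15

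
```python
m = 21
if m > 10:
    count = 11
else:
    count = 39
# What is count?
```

Trace:
`m = 21` → m = 21
`if m > 10: ...` → m > 10 is True → count = 11
So count = 11

Answer: 11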